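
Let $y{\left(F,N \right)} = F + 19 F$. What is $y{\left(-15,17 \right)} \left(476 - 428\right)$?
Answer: $-14400$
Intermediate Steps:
$y{\left(F,N \right)} = 20 F$
$y{\left(-15,17 \right)} \left(476 - 428\right) = 20 \left(-15\right) \left(476 - 428\right) = \left(-300\right) 48 = -14400$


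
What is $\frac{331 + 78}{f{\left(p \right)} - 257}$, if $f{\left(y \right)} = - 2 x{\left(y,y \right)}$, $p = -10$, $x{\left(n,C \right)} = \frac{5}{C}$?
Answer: $- \frac{409}{256} \approx -1.5977$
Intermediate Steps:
$f{\left(y \right)} = - \frac{10}{y}$ ($f{\left(y \right)} = - 2 \frac{5}{y} = - \frac{10}{y}$)
$\frac{331 + 78}{f{\left(p \right)} - 257} = \frac{331 + 78}{- \frac{10}{-10} - 257} = \frac{409}{\left(-10\right) \left(- \frac{1}{10}\right) - 257} = \frac{409}{1 - 257} = \frac{409}{-256} = 409 \left(- \frac{1}{256}\right) = - \frac{409}{256}$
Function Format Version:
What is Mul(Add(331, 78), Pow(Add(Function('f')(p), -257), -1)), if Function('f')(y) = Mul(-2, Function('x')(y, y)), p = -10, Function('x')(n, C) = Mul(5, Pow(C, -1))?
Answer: Rational(-409, 256) ≈ -1.5977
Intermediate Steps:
Function('f')(y) = Mul(-10, Pow(y, -1)) (Function('f')(y) = Mul(-2, Mul(5, Pow(y, -1))) = Mul(-10, Pow(y, -1)))
Mul(Add(331, 78), Pow(Add(Function('f')(p), -257), -1)) = Mul(Add(331, 78), Pow(Add(Mul(-10, Pow(-10, -1)), -257), -1)) = Mul(409, Pow(Add(Mul(-10, Rational(-1, 10)), -257), -1)) = Mul(409, Pow(Add(1, -257), -1)) = Mul(409, Pow(-256, -1)) = Mul(409, Rational(-1, 256)) = Rational(-409, 256)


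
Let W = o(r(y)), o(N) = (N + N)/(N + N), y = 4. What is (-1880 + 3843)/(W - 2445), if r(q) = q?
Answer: -151/188 ≈ -0.80319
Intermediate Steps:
o(N) = 1 (o(N) = (2*N)/((2*N)) = (2*N)*(1/(2*N)) = 1)
W = 1
(-1880 + 3843)/(W - 2445) = (-1880 + 3843)/(1 - 2445) = 1963/(-2444) = 1963*(-1/2444) = -151/188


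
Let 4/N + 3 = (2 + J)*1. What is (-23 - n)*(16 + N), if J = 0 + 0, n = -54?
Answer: 372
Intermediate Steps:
J = 0
N = -4 (N = 4/(-3 + (2 + 0)*1) = 4/(-3 + 2*1) = 4/(-3 + 2) = 4/(-1) = 4*(-1) = -4)
(-23 - n)*(16 + N) = (-23 - 1*(-54))*(16 - 4) = (-23 + 54)*12 = 31*12 = 372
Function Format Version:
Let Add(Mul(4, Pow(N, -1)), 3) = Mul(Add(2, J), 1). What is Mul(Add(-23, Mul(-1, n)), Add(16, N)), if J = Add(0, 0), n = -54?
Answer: 372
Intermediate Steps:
J = 0
N = -4 (N = Mul(4, Pow(Add(-3, Mul(Add(2, 0), 1)), -1)) = Mul(4, Pow(Add(-3, Mul(2, 1)), -1)) = Mul(4, Pow(Add(-3, 2), -1)) = Mul(4, Pow(-1, -1)) = Mul(4, -1) = -4)
Mul(Add(-23, Mul(-1, n)), Add(16, N)) = Mul(Add(-23, Mul(-1, -54)), Add(16, -4)) = Mul(Add(-23, 54), 12) = Mul(31, 12) = 372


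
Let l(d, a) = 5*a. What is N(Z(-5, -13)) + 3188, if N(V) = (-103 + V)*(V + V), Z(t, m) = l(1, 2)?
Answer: 1328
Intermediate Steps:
Z(t, m) = 10 (Z(t, m) = 5*2 = 10)
N(V) = 2*V*(-103 + V) (N(V) = (-103 + V)*(2*V) = 2*V*(-103 + V))
N(Z(-5, -13)) + 3188 = 2*10*(-103 + 10) + 3188 = 2*10*(-93) + 3188 = -1860 + 3188 = 1328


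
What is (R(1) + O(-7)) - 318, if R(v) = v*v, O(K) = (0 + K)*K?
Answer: -268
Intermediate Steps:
O(K) = K**2 (O(K) = K*K = K**2)
R(v) = v**2
(R(1) + O(-7)) - 318 = (1**2 + (-7)**2) - 318 = (1 + 49) - 318 = 50 - 318 = -268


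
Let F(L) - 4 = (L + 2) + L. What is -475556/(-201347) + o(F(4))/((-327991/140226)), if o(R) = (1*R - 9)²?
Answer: -549874022554/66040003877 ≈ -8.3264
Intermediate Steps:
F(L) = 6 + 2*L (F(L) = 4 + ((L + 2) + L) = 4 + ((2 + L) + L) = 4 + (2 + 2*L) = 6 + 2*L)
o(R) = (-9 + R)² (o(R) = (R - 9)² = (-9 + R)²)
-475556/(-201347) + o(F(4))/((-327991/140226)) = -475556/(-201347) + (-9 + (6 + 2*4))²/((-327991/140226)) = -475556*(-1/201347) + (-9 + (6 + 8))²/((-327991*1/140226)) = 475556/201347 + (-9 + 14)²/(-327991/140226) = 475556/201347 + 5²*(-140226/327991) = 475556/201347 + 25*(-140226/327991) = 475556/201347 - 3505650/327991 = -549874022554/66040003877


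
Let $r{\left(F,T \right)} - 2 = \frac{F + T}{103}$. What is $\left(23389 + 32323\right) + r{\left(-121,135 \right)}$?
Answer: $\frac{5738556}{103} \approx 55714.0$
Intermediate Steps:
$r{\left(F,T \right)} = 2 + \frac{F}{103} + \frac{T}{103}$ ($r{\left(F,T \right)} = 2 + \frac{F + T}{103} = 2 + \left(F + T\right) \frac{1}{103} = 2 + \left(\frac{F}{103} + \frac{T}{103}\right) = 2 + \frac{F}{103} + \frac{T}{103}$)
$\left(23389 + 32323\right) + r{\left(-121,135 \right)} = \left(23389 + 32323\right) + \left(2 + \frac{1}{103} \left(-121\right) + \frac{1}{103} \cdot 135\right) = 55712 + \left(2 - \frac{121}{103} + \frac{135}{103}\right) = 55712 + \frac{220}{103} = \frac{5738556}{103}$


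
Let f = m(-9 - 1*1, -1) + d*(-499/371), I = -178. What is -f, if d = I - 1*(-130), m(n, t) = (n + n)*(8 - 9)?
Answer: -31372/371 ≈ -84.561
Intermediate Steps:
m(n, t) = -2*n (m(n, t) = (2*n)*(-1) = -2*n)
d = -48 (d = -178 - 1*(-130) = -178 + 130 = -48)
f = 31372/371 (f = -2*(-9 - 1*1) - (-23952)/371 = -2*(-9 - 1) - (-23952)/371 = -2*(-10) - 48*(-499/371) = 20 + 23952/371 = 31372/371 ≈ 84.561)
-f = -1*31372/371 = -31372/371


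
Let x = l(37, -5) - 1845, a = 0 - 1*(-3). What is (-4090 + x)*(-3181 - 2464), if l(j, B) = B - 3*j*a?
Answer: 35411085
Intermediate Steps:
a = 3 (a = 0 + 3 = 3)
l(j, B) = B - 9*j (l(j, B) = B - 3*j*3 = B - 9*j)
x = -2183 (x = (-5 - 9*37) - 1845 = (-5 - 333) - 1845 = -338 - 1845 = -2183)
(-4090 + x)*(-3181 - 2464) = (-4090 - 2183)*(-3181 - 2464) = -6273*(-5645) = 35411085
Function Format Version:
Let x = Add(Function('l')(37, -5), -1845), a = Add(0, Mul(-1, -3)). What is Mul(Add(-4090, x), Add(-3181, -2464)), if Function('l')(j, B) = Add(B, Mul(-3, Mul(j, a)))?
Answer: 35411085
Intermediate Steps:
a = 3 (a = Add(0, 3) = 3)
Function('l')(j, B) = Add(B, Mul(-9, j)) (Function('l')(j, B) = Add(B, Mul(-3, Mul(j, 3))) = Add(B, Mul(-3, Mul(3, j))) = Add(B, Mul(-9, j)))
x = -2183 (x = Add(Add(-5, Mul(-9, 37)), -1845) = Add(Add(-5, -333), -1845) = Add(-338, -1845) = -2183)
Mul(Add(-4090, x), Add(-3181, -2464)) = Mul(Add(-4090, -2183), Add(-3181, -2464)) = Mul(-6273, -5645) = 35411085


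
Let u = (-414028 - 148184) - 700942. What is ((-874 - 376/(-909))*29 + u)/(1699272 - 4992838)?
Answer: 585617798/1496925747 ≈ 0.39121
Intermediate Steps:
u = -1263154 (u = -562212 - 700942 = -1263154)
((-874 - 376/(-909))*29 + u)/(1699272 - 4992838) = ((-874 - 376/(-909))*29 - 1263154)/(1699272 - 4992838) = ((-874 - 376*(-1/909))*29 - 1263154)/(-3293566) = ((-874 + 376/909)*29 - 1263154)*(-1/3293566) = (-794090/909*29 - 1263154)*(-1/3293566) = (-23028610/909 - 1263154)*(-1/3293566) = -1171235596/909*(-1/3293566) = 585617798/1496925747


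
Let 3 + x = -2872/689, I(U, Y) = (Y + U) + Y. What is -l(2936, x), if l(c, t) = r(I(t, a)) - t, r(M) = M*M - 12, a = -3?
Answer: -80025648/474721 ≈ -168.57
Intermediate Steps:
I(U, Y) = U + 2*Y (I(U, Y) = (U + Y) + Y = U + 2*Y)
x = -4939/689 (x = -3 - 2872/689 = -4939/689 ≈ -7.1684)
r(M) = -12 + M² (r(M) = M² - 12 = -12 + M²)
l(c, t) = -12 + (-6 + t)² - t (l(c, t) = (-12 + (t + 2*(-3))²) - t = (-12 + (t - 6)²) - t = (-12 + (-6 + t)²) - t = -12 + (-6 + t)² - t)
-l(2936, x) = -(-12 + (-6 - 4939/689)² - 1*(-4939/689)) = -(-12 + (-9073/689)² + 4939/689) = -(-12 + 82319329/474721 + 4939/689) = -1*80025648/474721 = -80025648/474721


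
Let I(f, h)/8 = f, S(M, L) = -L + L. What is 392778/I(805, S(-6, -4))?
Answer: 196389/3220 ≈ 60.990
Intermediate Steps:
S(M, L) = 0
I(f, h) = 8*f
392778/I(805, S(-6, -4)) = 392778/((8*805)) = 392778/6440 = 392778*(1/6440) = 196389/3220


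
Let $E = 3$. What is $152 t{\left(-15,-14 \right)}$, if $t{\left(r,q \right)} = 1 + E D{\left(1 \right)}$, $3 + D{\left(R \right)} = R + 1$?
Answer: $-304$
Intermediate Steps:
$D{\left(R \right)} = -2 + R$ ($D{\left(R \right)} = -3 + \left(R + 1\right) = -3 + \left(1 + R\right) = -2 + R$)
$t{\left(r,q \right)} = -2$ ($t{\left(r,q \right)} = 1 + 3 \left(-2 + 1\right) = 1 + 3 \left(-1\right) = 1 - 3 = -2$)
$152 t{\left(-15,-14 \right)} = 152 \left(-2\right) = -304$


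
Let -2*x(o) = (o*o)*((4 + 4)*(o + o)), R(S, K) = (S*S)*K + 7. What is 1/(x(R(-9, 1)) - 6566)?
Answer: -1/5458342 ≈ -1.8321e-7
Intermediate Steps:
R(S, K) = 7 + K*S² (R(S, K) = S²*K + 7 = K*S² + 7 = 7 + K*S²)
x(o) = -8*o³ (x(o) = -o*o*(4 + 4)*(o + o)/2 = -o²*8*(2*o)/2 = -o²*16*o/2 = -8*o³)
1/(x(R(-9, 1)) - 6566) = 1/(-8*(7 + 1*(-9)²)³ - 6566) = 1/(-8*(7 + 1*81)³ - 6566) = 1/(-8*(7 + 81)³ - 6566) = 1/(-8*88³ - 6566) = 1/(-8*681472 - 6566) = 1/(-5451776 - 6566) = 1/(-5458342) = -1/5458342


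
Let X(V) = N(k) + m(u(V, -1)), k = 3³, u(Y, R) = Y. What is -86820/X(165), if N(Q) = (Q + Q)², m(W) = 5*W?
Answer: -28940/1247 ≈ -23.208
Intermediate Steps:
k = 27
N(Q) = 4*Q² (N(Q) = (2*Q)² = 4*Q²)
X(V) = 2916 + 5*V (X(V) = 4*27² + 5*V = 4*729 + 5*V = 2916 + 5*V)
-86820/X(165) = -86820/(2916 + 5*165) = -86820/(2916 + 825) = -86820/3741 = -86820*1/3741 = -28940/1247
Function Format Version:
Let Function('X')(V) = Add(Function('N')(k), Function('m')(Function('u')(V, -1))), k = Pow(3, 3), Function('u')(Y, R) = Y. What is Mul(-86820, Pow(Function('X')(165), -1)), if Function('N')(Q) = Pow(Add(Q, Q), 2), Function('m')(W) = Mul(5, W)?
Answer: Rational(-28940, 1247) ≈ -23.208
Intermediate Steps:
k = 27
Function('N')(Q) = Mul(4, Pow(Q, 2)) (Function('N')(Q) = Pow(Mul(2, Q), 2) = Mul(4, Pow(Q, 2)))
Function('X')(V) = Add(2916, Mul(5, V)) (Function('X')(V) = Add(Mul(4, Pow(27, 2)), Mul(5, V)) = Add(Mul(4, 729), Mul(5, V)) = Add(2916, Mul(5, V)))
Mul(-86820, Pow(Function('X')(165), -1)) = Mul(-86820, Pow(Add(2916, Mul(5, 165)), -1)) = Mul(-86820, Pow(Add(2916, 825), -1)) = Mul(-86820, Pow(3741, -1)) = Mul(-86820, Rational(1, 3741)) = Rational(-28940, 1247)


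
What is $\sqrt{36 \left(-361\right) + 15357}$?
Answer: $\sqrt{2361} \approx 48.59$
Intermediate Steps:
$\sqrt{36 \left(-361\right) + 15357} = \sqrt{-12996 + 15357} = \sqrt{2361}$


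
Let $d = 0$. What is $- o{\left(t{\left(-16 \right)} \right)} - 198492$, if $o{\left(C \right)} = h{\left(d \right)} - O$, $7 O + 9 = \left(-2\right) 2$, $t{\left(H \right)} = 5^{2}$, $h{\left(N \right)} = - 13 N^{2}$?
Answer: $- \frac{1389457}{7} \approx -1.9849 \cdot 10^{5}$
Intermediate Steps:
$t{\left(H \right)} = 25$
$O = - \frac{13}{7}$ ($O = - \frac{9}{7} + \frac{\left(-2\right) 2}{7} = - \frac{9}{7} + \frac{1}{7} \left(-4\right) = - \frac{9}{7} - \frac{4}{7} = - \frac{13}{7} \approx -1.8571$)
$o{\left(C \right)} = \frac{13}{7}$ ($o{\left(C \right)} = - 13 \cdot 0^{2} - - \frac{13}{7} = \left(-13\right) 0 + \frac{13}{7} = 0 + \frac{13}{7} = \frac{13}{7}$)
$- o{\left(t{\left(-16 \right)} \right)} - 198492 = \left(-1\right) \frac{13}{7} - 198492 = - \frac{13}{7} - 198492 = - \frac{1389457}{7}$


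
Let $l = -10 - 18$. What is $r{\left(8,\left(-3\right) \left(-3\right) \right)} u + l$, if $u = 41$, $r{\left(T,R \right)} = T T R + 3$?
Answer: $23711$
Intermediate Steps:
$r{\left(T,R \right)} = 3 + R T^{2}$ ($r{\left(T,R \right)} = T^{2} R + 3 = R T^{2} + 3 = 3 + R T^{2}$)
$l = -28$
$r{\left(8,\left(-3\right) \left(-3\right) \right)} u + l = \left(3 + \left(-3\right) \left(-3\right) 8^{2}\right) 41 - 28 = \left(3 + 9 \cdot 64\right) 41 - 28 = \left(3 + 576\right) 41 - 28 = 579 \cdot 41 - 28 = 23739 - 28 = 23711$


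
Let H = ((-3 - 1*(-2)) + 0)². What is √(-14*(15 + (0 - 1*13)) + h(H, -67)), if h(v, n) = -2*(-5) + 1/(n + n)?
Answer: I*√323342/134 ≈ 4.2435*I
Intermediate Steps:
H = 1 (H = ((-3 + 2) + 0)² = (-1 + 0)² = (-1)² = 1)
h(v, n) = 10 + 1/(2*n)
√(-14*(15 + (0 - 1*13)) + h(H, -67)) = √(-14*(15 + (0 - 1*13)) + (10 + (½)/(-67))) = √(-14*(15 + (0 - 13)) + (10 + (½)*(-1/67))) = √(-14*(15 - 13) + (10 - 1/134)) = √(-14*2 + 1339/134) = √(-28 + 1339/134) = √(-2413/134) = I*√323342/134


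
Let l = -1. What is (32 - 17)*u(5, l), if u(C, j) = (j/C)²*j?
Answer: -⅗ ≈ -0.60000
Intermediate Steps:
u(C, j) = j³/C² (u(C, j) = (j²/C²)*j = j³/C²)
(32 - 17)*u(5, l) = (32 - 17)*((-1)³/5²) = 15*((1/25)*(-1)) = 15*(-1/25) = -⅗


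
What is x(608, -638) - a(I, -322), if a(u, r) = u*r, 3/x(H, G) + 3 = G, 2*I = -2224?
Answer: -229519027/641 ≈ -3.5806e+5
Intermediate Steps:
I = -1112 (I = (½)*(-2224) = -1112)
x(H, G) = 3/(-3 + G)
a(u, r) = r*u
x(608, -638) - a(I, -322) = 3/(-3 - 638) - (-322)*(-1112) = 3/(-641) - 1*358064 = 3*(-1/641) - 358064 = -3/641 - 358064 = -229519027/641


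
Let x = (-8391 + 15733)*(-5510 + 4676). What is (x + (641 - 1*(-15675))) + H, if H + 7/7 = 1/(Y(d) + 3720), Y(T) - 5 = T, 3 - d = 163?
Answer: -21771144844/3565 ≈ -6.1069e+6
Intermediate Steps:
d = -160 (d = 3 - 1*163 = 3 - 163 = -160)
Y(T) = 5 + T
H = -3564/3565 (H = -1 + 1/((5 - 160) + 3720) = -1 + 1/(-155 + 3720) = -1 + 1/3565 = -3564/3565 ≈ -0.99972)
x = -6123228 (x = 7342*(-834) = -6123228)
(x + (641 - 1*(-15675))) + H = (-6123228 + (641 - 1*(-15675))) - 3564/3565 = (-6123228 + (641 + 15675)) - 3564/3565 = (-6123228 + 16316) - 3564/3565 = -6106912 - 3564/3565 = -21771144844/3565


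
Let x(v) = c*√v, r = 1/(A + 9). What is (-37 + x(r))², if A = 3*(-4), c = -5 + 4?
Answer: (111 + I*√3)²/9 ≈ 1368.7 + 42.724*I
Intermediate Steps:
c = -1
A = -12
r = -⅓ (r = 1/(-12 + 9) = 1/(-3) = -⅓ ≈ -0.33333)
x(v) = -√v
(-37 + x(r))² = (-37 - √(-⅓))² = (-37 - I*√3/3)²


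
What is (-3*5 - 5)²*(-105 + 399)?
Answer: 117600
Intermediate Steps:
(-3*5 - 5)²*(-105 + 399) = (-15 - 5)²*294 = (-20)²*294 = 400*294 = 117600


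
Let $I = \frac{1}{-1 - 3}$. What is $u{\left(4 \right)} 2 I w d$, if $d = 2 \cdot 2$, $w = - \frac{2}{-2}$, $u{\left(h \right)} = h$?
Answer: $-8$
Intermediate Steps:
$I = - \frac{1}{4}$ ($I = \frac{1}{-4} = - \frac{1}{4} \approx -0.25$)
$w = 1$ ($w = \left(-2\right) \left(- \frac{1}{2}\right) = 1$)
$d = 4$
$u{\left(4 \right)} 2 I w d = 4 \cdot 2 \left(- \frac{1}{4}\right) 1 \cdot 4 = 8 \left(\left(- \frac{1}{4}\right) 4\right) = 8 \left(-1\right) = -8$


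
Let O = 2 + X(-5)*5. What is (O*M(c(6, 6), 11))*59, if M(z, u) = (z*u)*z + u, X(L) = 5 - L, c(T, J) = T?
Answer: 1248676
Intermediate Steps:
O = 52 (O = 2 + (5 - 1*(-5))*5 = 2 + (5 + 5)*5 = 2 + 10*5 = 2 + 50 = 52)
M(z, u) = u + u*z² (M(z, u) = (u*z)*z + u = u*z² + u = u + u*z²)
(O*M(c(6, 6), 11))*59 = (52*(11*(1 + 6²)))*59 = (52*(11*(1 + 36)))*59 = (52*(11*37))*59 = (52*407)*59 = 21164*59 = 1248676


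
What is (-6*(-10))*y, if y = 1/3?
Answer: 20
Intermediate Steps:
y = ⅓ ≈ 0.33333
(-6*(-10))*y = -6*(-10)*(⅓) = 60*(⅓) = 20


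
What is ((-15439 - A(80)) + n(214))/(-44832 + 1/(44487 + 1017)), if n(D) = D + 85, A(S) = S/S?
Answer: 688976064/2040035327 ≈ 0.33773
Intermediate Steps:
A(S) = 1
n(D) = 85 + D
((-15439 - A(80)) + n(214))/(-44832 + 1/(44487 + 1017)) = ((-15439 - 1*1) + (85 + 214))/(-44832 + 1/(44487 + 1017)) = ((-15439 - 1) + 299)/(-44832 + 1/45504) = (-15440 + 299)/(-44832 + 1/45504) = -15141/(-2040035327/45504) = -15141*(-45504/2040035327) = 688976064/2040035327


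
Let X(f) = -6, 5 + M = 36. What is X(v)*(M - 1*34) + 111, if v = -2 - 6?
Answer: 129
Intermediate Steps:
M = 31 (M = -5 + 36 = 31)
v = -8
X(v)*(M - 1*34) + 111 = -6*(31 - 1*34) + 111 = -6*(31 - 34) + 111 = -6*(-3) + 111 = 18 + 111 = 129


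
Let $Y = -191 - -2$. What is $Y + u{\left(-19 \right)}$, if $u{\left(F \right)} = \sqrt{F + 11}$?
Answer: $-189 + 2 i \sqrt{2} \approx -189.0 + 2.8284 i$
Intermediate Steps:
$u{\left(F \right)} = \sqrt{11 + F}$
$Y = -189$ ($Y = -191 + 2 = -189$)
$Y + u{\left(-19 \right)} = -189 + \sqrt{11 - 19} = -189 + \sqrt{-8} = -189 + 2 i \sqrt{2}$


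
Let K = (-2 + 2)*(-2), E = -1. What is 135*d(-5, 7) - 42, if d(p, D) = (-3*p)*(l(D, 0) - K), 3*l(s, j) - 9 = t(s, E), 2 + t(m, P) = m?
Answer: 9408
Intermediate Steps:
t(m, P) = -2 + m
l(s, j) = 7/3 + s/3 (l(s, j) = 3 + (-2 + s)/3 = 3 + (-⅔ + s/3) = 7/3 + s/3)
K = 0 (K = 0*(-2) = 0)
d(p, D) = -3*p*(7/3 + D/3) (d(p, D) = (-3*p)*((7/3 + D/3) - 1*0) = (-3*p)*((7/3 + D/3) + 0) = (-3*p)*(7/3 + D/3) = -3*p*(7/3 + D/3))
135*d(-5, 7) - 42 = 135*(-1*(-5)*(7 + 7)) - 42 = 135*(-1*(-5)*14) - 42 = 135*70 - 42 = 9450 - 42 = 9408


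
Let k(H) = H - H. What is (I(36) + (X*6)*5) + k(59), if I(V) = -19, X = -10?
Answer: -319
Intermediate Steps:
k(H) = 0
(I(36) + (X*6)*5) + k(59) = (-19 - 10*6*5) + 0 = (-19 - 60*5) + 0 = (-19 - 300) + 0 = -319 + 0 = -319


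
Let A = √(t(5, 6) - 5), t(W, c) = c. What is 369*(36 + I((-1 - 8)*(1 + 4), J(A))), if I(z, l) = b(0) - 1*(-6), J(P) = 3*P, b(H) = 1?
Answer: 15867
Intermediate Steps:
A = 1 (A = √(6 - 5) = √1 = 1)
I(z, l) = 7 (I(z, l) = 1 - 1*(-6) = 1 + 6 = 7)
369*(36 + I((-1 - 8)*(1 + 4), J(A))) = 369*(36 + 7) = 369*43 = 15867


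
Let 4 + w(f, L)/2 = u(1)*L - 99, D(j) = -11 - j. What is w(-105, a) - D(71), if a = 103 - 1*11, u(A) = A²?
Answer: 60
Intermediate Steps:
a = 92 (a = 103 - 11 = 92)
w(f, L) = -206 + 2*L (w(f, L) = -8 + 2*(1²*L - 99) = -8 + 2*(1*L - 99) = -8 + 2*(L - 99) = -8 + 2*(-99 + L) = -8 + (-198 + 2*L) = -206 + 2*L)
w(-105, a) - D(71) = (-206 + 2*92) - (-11 - 1*71) = (-206 + 184) - (-11 - 71) = -22 - 1*(-82) = -22 + 82 = 60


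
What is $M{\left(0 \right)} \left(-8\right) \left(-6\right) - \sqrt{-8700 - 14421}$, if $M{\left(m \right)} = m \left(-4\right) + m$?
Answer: $- 3 i \sqrt{2569} \approx - 152.06 i$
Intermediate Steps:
$M{\left(m \right)} = - 3 m$ ($M{\left(m \right)} = - 4 m + m = - 3 m$)
$M{\left(0 \right)} \left(-8\right) \left(-6\right) - \sqrt{-8700 - 14421} = \left(-3\right) 0 \left(-8\right) \left(-6\right) - \sqrt{-8700 - 14421} = 0 \left(-8\right) \left(-6\right) - \sqrt{-23121} = 0 \left(-6\right) - 3 i \sqrt{2569} = 0 - 3 i \sqrt{2569} = - 3 i \sqrt{2569}$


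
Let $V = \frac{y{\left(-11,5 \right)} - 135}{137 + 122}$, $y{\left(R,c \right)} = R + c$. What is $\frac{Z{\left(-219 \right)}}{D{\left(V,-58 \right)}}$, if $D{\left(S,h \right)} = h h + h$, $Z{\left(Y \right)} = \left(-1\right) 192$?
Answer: $- \frac{32}{551} \approx -0.058076$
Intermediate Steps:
$Z{\left(Y \right)} = -192$
$V = - \frac{141}{259}$ ($V = \frac{\left(-11 + 5\right) - 135}{137 + 122} = \frac{-6 - 135}{259} = \left(-141\right) \frac{1}{259} = - \frac{141}{259} \approx -0.5444$)
$D{\left(S,h \right)} = h + h^{2}$ ($D{\left(S,h \right)} = h^{2} + h = h + h^{2}$)
$\frac{Z{\left(-219 \right)}}{D{\left(V,-58 \right)}} = - \frac{192}{\left(-58\right) \left(1 - 58\right)} = - \frac{192}{\left(-58\right) \left(-57\right)} = - \frac{192}{3306} = \left(-192\right) \frac{1}{3306} = - \frac{32}{551}$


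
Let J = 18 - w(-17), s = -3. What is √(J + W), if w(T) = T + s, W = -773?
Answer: 7*I*√15 ≈ 27.111*I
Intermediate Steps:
w(T) = -3 + T (w(T) = T - 3 = -3 + T)
J = 38 (J = 18 - (-3 - 17) = 18 - 1*(-20) = 18 + 20 = 38)
√(J + W) = √(38 - 773) = √(-735) = 7*I*√15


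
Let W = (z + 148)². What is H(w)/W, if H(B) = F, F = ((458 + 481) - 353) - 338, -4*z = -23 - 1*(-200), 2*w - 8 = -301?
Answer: 3968/172225 ≈ 0.023040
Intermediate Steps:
w = -293/2 (w = 4 + (½)*(-301) = 4 - 301/2 = -293/2 ≈ -146.50)
z = -177/4 (z = -(-23 - 1*(-200))/4 = -(-23 + 200)/4 = -¼*177 = -177/4 ≈ -44.250)
F = 248 (F = (939 - 353) - 338 = 586 - 338 = 248)
W = 172225/16 (W = (-177/4 + 148)² = (415/4)² = 172225/16 ≈ 10764.)
H(B) = 248
H(w)/W = 248/(172225/16) = 248*(16/172225) = 3968/172225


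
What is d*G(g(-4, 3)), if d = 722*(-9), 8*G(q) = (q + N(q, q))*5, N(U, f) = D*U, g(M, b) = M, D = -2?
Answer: -16245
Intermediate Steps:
N(U, f) = -2*U
G(q) = -5*q/8 (G(q) = ((q - 2*q)*5)/8 = (-q*5)/8 = (-5*q)/8 = -5*q/8)
d = -6498
d*G(g(-4, 3)) = -(-16245)*(-4)/4 = -6498*5/2 = -16245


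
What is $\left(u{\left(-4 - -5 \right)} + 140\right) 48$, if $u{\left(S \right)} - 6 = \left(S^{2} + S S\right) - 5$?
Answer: $6864$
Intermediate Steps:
$u{\left(S \right)} = 1 + 2 S^{2}$ ($u{\left(S \right)} = 6 - \left(5 - S^{2} - S S\right) = 6 + \left(\left(S^{2} + S^{2}\right) - 5\right) = 6 + \left(2 S^{2} - 5\right) = 6 + \left(-5 + 2 S^{2}\right) = 1 + 2 S^{2}$)
$\left(u{\left(-4 - -5 \right)} + 140\right) 48 = \left(\left(1 + 2 \left(-4 - -5\right)^{2}\right) + 140\right) 48 = \left(\left(1 + 2 \left(-4 + 5\right)^{2}\right) + 140\right) 48 = \left(\left(1 + 2 \cdot 1^{2}\right) + 140\right) 48 = \left(\left(1 + 2 \cdot 1\right) + 140\right) 48 = \left(\left(1 + 2\right) + 140\right) 48 = \left(3 + 140\right) 48 = 143 \cdot 48 = 6864$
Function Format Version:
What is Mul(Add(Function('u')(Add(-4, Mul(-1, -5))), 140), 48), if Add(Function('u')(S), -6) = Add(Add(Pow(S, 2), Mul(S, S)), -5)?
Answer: 6864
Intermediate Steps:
Function('u')(S) = Add(1, Mul(2, Pow(S, 2))) (Function('u')(S) = Add(6, Add(Add(Pow(S, 2), Mul(S, S)), -5)) = Add(6, Add(Add(Pow(S, 2), Pow(S, 2)), -5)) = Add(6, Add(Mul(2, Pow(S, 2)), -5)) = Add(6, Add(-5, Mul(2, Pow(S, 2)))) = Add(1, Mul(2, Pow(S, 2))))
Mul(Add(Function('u')(Add(-4, Mul(-1, -5))), 140), 48) = Mul(Add(Add(1, Mul(2, Pow(Add(-4, Mul(-1, -5)), 2))), 140), 48) = Mul(Add(Add(1, Mul(2, Pow(Add(-4, 5), 2))), 140), 48) = Mul(Add(Add(1, Mul(2, Pow(1, 2))), 140), 48) = Mul(Add(Add(1, Mul(2, 1)), 140), 48) = Mul(Add(Add(1, 2), 140), 48) = Mul(Add(3, 140), 48) = Mul(143, 48) = 6864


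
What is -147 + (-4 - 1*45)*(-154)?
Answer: 7399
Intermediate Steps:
-147 + (-4 - 1*45)*(-154) = -147 + (-4 - 45)*(-154) = -147 - 49*(-154) = -147 + 7546 = 7399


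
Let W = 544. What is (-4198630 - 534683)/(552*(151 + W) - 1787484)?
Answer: 121367/35996 ≈ 3.3717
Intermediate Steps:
(-4198630 - 534683)/(552*(151 + W) - 1787484) = (-4198630 - 534683)/(552*(151 + 544) - 1787484) = -4733313/(552*695 - 1787484) = -4733313/(383640 - 1787484) = -4733313/(-1403844) = -4733313*(-1/1403844) = 121367/35996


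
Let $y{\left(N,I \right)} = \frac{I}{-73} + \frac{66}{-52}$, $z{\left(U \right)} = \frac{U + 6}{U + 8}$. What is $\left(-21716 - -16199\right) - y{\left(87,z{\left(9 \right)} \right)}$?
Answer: $- \frac{177970179}{32266} \approx -5515.7$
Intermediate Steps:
$z{\left(U \right)} = \frac{6 + U}{8 + U}$
$y{\left(N,I \right)} = - \frac{33}{26} - \frac{I}{73}$ ($y{\left(N,I \right)} = I \left(- \frac{1}{73}\right) + 66 \left(- \frac{1}{52}\right) = - \frac{I}{73} - \frac{33}{26} = - \frac{33}{26} - \frac{I}{73}$)
$\left(-21716 - -16199\right) - y{\left(87,z{\left(9 \right)} \right)} = \left(-21716 - -16199\right) - \left(- \frac{33}{26} - \frac{\frac{1}{8 + 9} \left(6 + 9\right)}{73}\right) = \left(-21716 + 16199\right) - \left(- \frac{33}{26} - \frac{\frac{1}{17} \cdot 15}{73}\right) = -5517 - \left(- \frac{33}{26} - \frac{\frac{1}{17} \cdot 15}{73}\right) = -5517 - \left(- \frac{33}{26} - \frac{15}{1241}\right) = -5517 - - \frac{41343}{32266} = -5517 + \frac{41343}{32266} = - \frac{177970179}{32266}$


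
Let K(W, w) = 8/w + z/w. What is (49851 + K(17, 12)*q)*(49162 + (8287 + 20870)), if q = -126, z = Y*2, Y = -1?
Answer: 3899346372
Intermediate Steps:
z = -2 (z = -1*2 = -2)
K(W, w) = 6/w (K(W, w) = 8/w - 2/w = 6/w)
(49851 + K(17, 12)*q)*(49162 + (8287 + 20870)) = (49851 + (6/12)*(-126))*(49162 + (8287 + 20870)) = (49851 + (6*(1/12))*(-126))*(49162 + 29157) = (49851 + (1/2)*(-126))*78319 = (49851 - 63)*78319 = 49788*78319 = 3899346372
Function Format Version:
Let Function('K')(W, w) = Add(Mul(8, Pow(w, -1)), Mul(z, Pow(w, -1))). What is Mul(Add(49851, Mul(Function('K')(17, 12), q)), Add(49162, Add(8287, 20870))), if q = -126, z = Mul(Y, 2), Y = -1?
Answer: 3899346372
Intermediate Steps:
z = -2 (z = Mul(-1, 2) = -2)
Function('K')(W, w) = Mul(6, Pow(w, -1)) (Function('K')(W, w) = Add(Mul(8, Pow(w, -1)), Mul(-2, Pow(w, -1))) = Mul(6, Pow(w, -1)))
Mul(Add(49851, Mul(Function('K')(17, 12), q)), Add(49162, Add(8287, 20870))) = Mul(Add(49851, Mul(Mul(6, Pow(12, -1)), -126)), Add(49162, Add(8287, 20870))) = Mul(Add(49851, Mul(Mul(6, Rational(1, 12)), -126)), Add(49162, 29157)) = Mul(Add(49851, Mul(Rational(1, 2), -126)), 78319) = Mul(Add(49851, -63), 78319) = Mul(49788, 78319) = 3899346372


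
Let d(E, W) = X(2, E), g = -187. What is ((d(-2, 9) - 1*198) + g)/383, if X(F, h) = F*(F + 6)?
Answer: -369/383 ≈ -0.96345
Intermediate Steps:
X(F, h) = F*(6 + F)
d(E, W) = 16 (d(E, W) = 2*(6 + 2) = 2*8 = 16)
((d(-2, 9) - 1*198) + g)/383 = ((16 - 1*198) - 187)/383 = ((16 - 198) - 187)*(1/383) = (-182 - 187)*(1/383) = -369*1/383 = -369/383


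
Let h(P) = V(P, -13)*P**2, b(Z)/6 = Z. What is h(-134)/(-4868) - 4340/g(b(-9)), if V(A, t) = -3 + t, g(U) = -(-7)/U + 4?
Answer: -270204904/254353 ≈ -1062.3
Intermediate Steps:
b(Z) = 6*Z
g(U) = 4 + 7/U (g(U) = 7/U + 4 = 4 + 7/U)
h(P) = -16*P**2 (h(P) = (-3 - 13)*P**2 = -16*P**2)
h(-134)/(-4868) - 4340/g(b(-9)) = -16*(-134)**2/(-4868) - 4340/(4 + 7/((6*(-9)))) = -16*17956*(-1/4868) - 4340/(4 + 7/(-54)) = -287296*(-1/4868) - 4340/(4 + 7*(-1/54)) = 71824/1217 - 4340/(4 - 7/54) = 71824/1217 - 4340/209/54 = 71824/1217 - 4340*54/209 = 71824/1217 - 234360/209 = -270204904/254353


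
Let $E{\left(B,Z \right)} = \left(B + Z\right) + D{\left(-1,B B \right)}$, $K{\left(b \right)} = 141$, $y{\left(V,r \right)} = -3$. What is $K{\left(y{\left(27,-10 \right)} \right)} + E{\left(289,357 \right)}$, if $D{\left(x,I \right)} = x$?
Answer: $786$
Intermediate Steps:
$E{\left(B,Z \right)} = -1 + B + Z$ ($E{\left(B,Z \right)} = \left(B + Z\right) - 1 = -1 + B + Z$)
$K{\left(y{\left(27,-10 \right)} \right)} + E{\left(289,357 \right)} = 141 + \left(-1 + 289 + 357\right) = 141 + 645 = 786$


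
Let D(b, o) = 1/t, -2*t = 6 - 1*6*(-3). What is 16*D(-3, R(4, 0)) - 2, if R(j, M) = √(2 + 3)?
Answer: -10/3 ≈ -3.3333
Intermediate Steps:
t = -12 (t = -(6 - 1*6*(-3))/2 = -(6 - 6*(-3))/2 = -(6 + 18)/2 = -½*24 = -12)
R(j, M) = √5
D(b, o) = -1/12 (D(b, o) = 1/(-12) = -1/12)
16*D(-3, R(4, 0)) - 2 = 16*(-1/12) - 2 = -4/3 - 2 = -10/3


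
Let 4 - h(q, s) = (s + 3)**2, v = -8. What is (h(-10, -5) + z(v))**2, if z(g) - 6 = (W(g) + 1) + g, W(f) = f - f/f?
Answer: 100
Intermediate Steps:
W(f) = -1 + f (W(f) = f - 1*1 = f - 1 = -1 + f)
z(g) = 6 + 2*g (z(g) = 6 + (((-1 + g) + 1) + g) = 6 + (g + g) = 6 + 2*g)
h(q, s) = 4 - (3 + s)**2 (h(q, s) = 4 - (s + 3)**2 = 4 - (3 + s)**2)
(h(-10, -5) + z(v))**2 = ((4 - (3 - 5)**2) + (6 + 2*(-8)))**2 = ((4 - 1*(-2)**2) + (6 - 16))**2 = ((4 - 1*4) - 10)**2 = ((4 - 4) - 10)**2 = (0 - 10)**2 = (-10)**2 = 100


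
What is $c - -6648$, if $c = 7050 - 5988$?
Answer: $7710$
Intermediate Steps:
$c = 1062$
$c - -6648 = 1062 - -6648 = 1062 + 6648 = 7710$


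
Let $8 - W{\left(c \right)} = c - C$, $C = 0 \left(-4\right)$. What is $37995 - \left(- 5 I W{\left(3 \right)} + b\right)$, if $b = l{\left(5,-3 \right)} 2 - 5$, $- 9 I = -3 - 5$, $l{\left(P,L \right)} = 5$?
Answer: $\frac{342110}{9} \approx 38012.0$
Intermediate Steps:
$C = 0$
$I = \frac{8}{9}$ ($I = - \frac{-3 - 5}{9} = \left(- \frac{1}{9}\right) \left(-8\right) = \frac{8}{9} \approx 0.88889$)
$W{\left(c \right)} = 8 - c$ ($W{\left(c \right)} = 8 - \left(c - 0\right) = 8 - \left(c + 0\right) = 8 - c$)
$b = 5$ ($b = 5 \cdot 2 - 5 = 10 - 5 = 5$)
$37995 - \left(- 5 I W{\left(3 \right)} + b\right) = 37995 - \left(\left(-5\right) \frac{8}{9} \left(8 - 3\right) + 5\right) = 37995 - \left(- \frac{40 \left(8 - 3\right)}{9} + 5\right) = 37995 - \left(\left(- \frac{40}{9}\right) 5 + 5\right) = 37995 - \left(- \frac{200}{9} + 5\right) = 37995 - - \frac{155}{9} = 37995 + \frac{155}{9} = \frac{342110}{9}$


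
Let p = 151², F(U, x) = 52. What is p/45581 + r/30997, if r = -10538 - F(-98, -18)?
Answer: 224059807/1412874257 ≈ 0.15858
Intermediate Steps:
r = -10590 (r = -10538 - 1*52 = -10538 - 52 = -10590)
p = 22801
p/45581 + r/30997 = 22801/45581 - 10590/30997 = 224059807/1412874257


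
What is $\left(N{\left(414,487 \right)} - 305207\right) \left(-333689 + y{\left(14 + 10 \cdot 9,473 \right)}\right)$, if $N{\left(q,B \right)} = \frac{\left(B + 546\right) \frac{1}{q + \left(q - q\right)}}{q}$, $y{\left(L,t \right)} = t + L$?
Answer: $\frac{4356376938644042}{42849} \approx 1.0167 \cdot 10^{11}$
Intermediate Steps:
$y{\left(L,t \right)} = L + t$
$N{\left(q,B \right)} = \frac{546 + B}{q^{2}}$ ($N{\left(q,B \right)} = \frac{\left(546 + B\right) \frac{1}{q + 0}}{q} = \frac{\left(546 + B\right) \frac{1}{q}}{q} = \frac{\frac{1}{q} \left(546 + B\right)}{q} = \frac{546 + B}{q^{2}}$)
$\left(N{\left(414,487 \right)} - 305207\right) \left(-333689 + y{\left(14 + 10 \cdot 9,473 \right)}\right) = \left(\frac{546 + 487}{171396} - 305207\right) \left(-333689 + \left(\left(14 + 10 \cdot 9\right) + 473\right)\right) = \left(\frac{1}{171396} \cdot 1033 - 305207\right) \left(-333689 + \left(\left(14 + 90\right) + 473\right)\right) = \left(\frac{1033}{171396} - 305207\right) \left(-333689 + \left(104 + 473\right)\right) = - \frac{52311257939 \left(-333689 + 577\right)}{171396} = \left(- \frac{52311257939}{171396}\right) \left(-333112\right) = \frac{4356376938644042}{42849}$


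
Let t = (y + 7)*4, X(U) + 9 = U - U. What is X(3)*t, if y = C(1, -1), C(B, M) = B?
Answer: -288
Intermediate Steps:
y = 1
X(U) = -9 (X(U) = -9 + (U - U) = -9 + 0 = -9)
t = 32 (t = (1 + 7)*4 = 8*4 = 32)
X(3)*t = -9*32 = -288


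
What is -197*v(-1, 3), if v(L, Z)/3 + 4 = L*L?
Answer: 1773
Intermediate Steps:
v(L, Z) = -12 + 3*L² (v(L, Z) = -12 + 3*(L*L) = -12 + 3*L²)
-197*v(-1, 3) = -197*(-12 + 3*(-1)²) = -197*(-12 + 3*1) = -197*(-12 + 3) = -197*(-9) = 1773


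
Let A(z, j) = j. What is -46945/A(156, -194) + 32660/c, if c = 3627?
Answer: 176605555/703638 ≈ 250.99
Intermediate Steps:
-46945/A(156, -194) + 32660/c = -46945/(-194) + 32660/3627 = -46945*(-1/194) + 32660*(1/3627) = 46945/194 + 32660/3627 = 176605555/703638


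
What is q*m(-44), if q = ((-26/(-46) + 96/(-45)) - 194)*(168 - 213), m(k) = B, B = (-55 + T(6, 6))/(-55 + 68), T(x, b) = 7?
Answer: -9715824/299 ≈ -32494.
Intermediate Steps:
B = -48/13 (B = (-55 + 7)/(-55 + 68) = -48/13 ≈ -3.6923)
m(k) = -48/13
q = 202413/23 (q = ((-26*(-1/46) + 96*(-1/45)) - 194)*(-45) = ((13/23 - 32/15) - 194)*(-45) = (-541/345 - 194)*(-45) = -67471/345*(-45) = 202413/23 ≈ 8800.6)
q*m(-44) = (202413/23)*(-48/13) = -9715824/299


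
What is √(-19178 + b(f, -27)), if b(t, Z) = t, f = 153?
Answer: 5*I*√761 ≈ 137.93*I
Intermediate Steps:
√(-19178 + b(f, -27)) = √(-19178 + 153) = √(-19025) = 5*I*√761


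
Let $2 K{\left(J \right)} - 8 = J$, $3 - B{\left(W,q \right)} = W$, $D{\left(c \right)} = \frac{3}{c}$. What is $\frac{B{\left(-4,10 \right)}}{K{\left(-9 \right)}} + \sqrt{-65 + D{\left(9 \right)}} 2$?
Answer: $-14 + \frac{2 i \sqrt{582}}{3} \approx -14.0 + 16.083 i$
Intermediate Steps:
$B{\left(W,q \right)} = 3 - W$
$K{\left(J \right)} = 4 + \frac{J}{2}$
$\frac{B{\left(-4,10 \right)}}{K{\left(-9 \right)}} + \sqrt{-65 + D{\left(9 \right)}} 2 = \frac{3 - -4}{4 + \frac{1}{2} \left(-9\right)} + \sqrt{-65 + \frac{3}{9}} \cdot 2 = \frac{3 + 4}{4 - \frac{9}{2}} + \sqrt{-65 + 3 \cdot \frac{1}{9}} \cdot 2 = \frac{7}{- \frac{1}{2}} + \sqrt{-65 + \frac{1}{3}} \cdot 2 = 7 \left(-2\right) + \sqrt{- \frac{194}{3}} \cdot 2 = -14 + \frac{i \sqrt{582}}{3} \cdot 2 = -14 + \frac{2 i \sqrt{582}}{3}$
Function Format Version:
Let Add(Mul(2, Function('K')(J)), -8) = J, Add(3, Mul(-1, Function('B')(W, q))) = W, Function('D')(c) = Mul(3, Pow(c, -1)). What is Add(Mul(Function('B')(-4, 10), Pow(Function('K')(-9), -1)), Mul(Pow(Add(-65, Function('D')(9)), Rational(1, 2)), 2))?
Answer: Add(-14, Mul(Rational(2, 3), I, Pow(582, Rational(1, 2)))) ≈ Add(-14.000, Mul(16.083, I))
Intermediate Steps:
Function('B')(W, q) = Add(3, Mul(-1, W))
Function('K')(J) = Add(4, Mul(Rational(1, 2), J))
Add(Mul(Function('B')(-4, 10), Pow(Function('K')(-9), -1)), Mul(Pow(Add(-65, Function('D')(9)), Rational(1, 2)), 2)) = Add(Mul(Add(3, Mul(-1, -4)), Pow(Add(4, Mul(Rational(1, 2), -9)), -1)), Mul(Pow(Add(-65, Mul(3, Pow(9, -1))), Rational(1, 2)), 2)) = Add(Mul(Add(3, 4), Pow(Add(4, Rational(-9, 2)), -1)), Mul(Pow(Add(-65, Mul(3, Rational(1, 9))), Rational(1, 2)), 2)) = Add(Mul(7, Pow(Rational(-1, 2), -1)), Mul(Pow(Add(-65, Rational(1, 3)), Rational(1, 2)), 2)) = Add(Mul(7, -2), Mul(Pow(Rational(-194, 3), Rational(1, 2)), 2)) = Add(-14, Mul(Mul(Rational(1, 3), I, Pow(582, Rational(1, 2))), 2)) = Add(-14, Mul(Rational(2, 3), I, Pow(582, Rational(1, 2))))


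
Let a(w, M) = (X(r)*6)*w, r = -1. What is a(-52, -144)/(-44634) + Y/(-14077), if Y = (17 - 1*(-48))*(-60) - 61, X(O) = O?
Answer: 28733875/104718803 ≈ 0.27439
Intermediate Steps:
a(w, M) = -6*w (a(w, M) = (-1*6)*w = -6*w)
Y = -3961 (Y = (17 + 48)*(-60) - 61 = 65*(-60) - 61 = -3900 - 61 = -3961)
a(-52, -144)/(-44634) + Y/(-14077) = -6*(-52)/(-44634) - 3961/(-14077) = 312*(-1/44634) - 3961*(-1/14077) = -52/7439 + 3961/14077 = 28733875/104718803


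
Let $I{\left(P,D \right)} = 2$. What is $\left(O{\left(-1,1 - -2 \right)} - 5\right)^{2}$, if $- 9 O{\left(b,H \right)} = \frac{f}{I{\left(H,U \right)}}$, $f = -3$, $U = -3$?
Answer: $\frac{841}{36} \approx 23.361$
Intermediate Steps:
$O{\left(b,H \right)} = \frac{1}{6}$ ($O{\left(b,H \right)} = - \frac{\left(-3\right) \frac{1}{2}}{9} = \left(- \frac{1}{9}\right) \left(- \frac{3}{2}\right) = \frac{1}{6}$)
$\left(O{\left(-1,1 - -2 \right)} - 5\right)^{2} = \left(\frac{1}{6} - 5\right)^{2} = \left(- \frac{29}{6}\right)^{2} = \frac{841}{36}$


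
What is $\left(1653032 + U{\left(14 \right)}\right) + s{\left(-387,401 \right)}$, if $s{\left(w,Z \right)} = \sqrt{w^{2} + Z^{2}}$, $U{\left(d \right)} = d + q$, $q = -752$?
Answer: $1652294 + \sqrt{310570} \approx 1.6529 \cdot 10^{6}$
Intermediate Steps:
$U{\left(d \right)} = -752 + d$ ($U{\left(d \right)} = d - 752 = -752 + d$)
$s{\left(w,Z \right)} = \sqrt{Z^{2} + w^{2}}$
$\left(1653032 + U{\left(14 \right)}\right) + s{\left(-387,401 \right)} = \left(1653032 + \left(-752 + 14\right)\right) + \sqrt{401^{2} + \left(-387\right)^{2}} = \left(1653032 - 738\right) + \sqrt{160801 + 149769} = 1652294 + \sqrt{310570}$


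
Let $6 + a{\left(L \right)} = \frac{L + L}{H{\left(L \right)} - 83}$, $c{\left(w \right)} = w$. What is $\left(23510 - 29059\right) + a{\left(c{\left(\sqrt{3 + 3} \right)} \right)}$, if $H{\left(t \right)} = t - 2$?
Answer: $- \frac{40101557}{7219} - \frac{170 \sqrt{6}}{7219} \approx -5555.1$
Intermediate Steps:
$H{\left(t \right)} = -2 + t$ ($H{\left(t \right)} = t - 2 = -2 + t$)
$a{\left(L \right)} = -6 + \frac{2 L}{-85 + L}$ ($a{\left(L \right)} = -6 + \frac{L + L}{\left(-2 + L\right) - 83} = -6 + \frac{2 L}{-85 + L}$)
$\left(23510 - 29059\right) + a{\left(c{\left(\sqrt{3 + 3} \right)} \right)} = \left(23510 - 29059\right) + \frac{2 \left(255 - 2 \sqrt{3 + 3}\right)}{-85 + \sqrt{3 + 3}} = -5549 + \frac{2 \left(255 - 2 \sqrt{6}\right)}{-85 + \sqrt{6}}$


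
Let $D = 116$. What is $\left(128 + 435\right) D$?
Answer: $65308$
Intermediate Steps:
$\left(128 + 435\right) D = \left(128 + 435\right) 116 = 563 \cdot 116 = 65308$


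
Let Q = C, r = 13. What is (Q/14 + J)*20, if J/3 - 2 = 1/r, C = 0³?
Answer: 1620/13 ≈ 124.62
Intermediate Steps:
C = 0
Q = 0
J = 81/13 (J = 6 + 3/13 = 81/13 ≈ 6.2308)
(Q/14 + J)*20 = (0/14 + 81/13)*20 = (0*(1/14) + 81/13)*20 = (0 + 81/13)*20 = (81/13)*20 = 1620/13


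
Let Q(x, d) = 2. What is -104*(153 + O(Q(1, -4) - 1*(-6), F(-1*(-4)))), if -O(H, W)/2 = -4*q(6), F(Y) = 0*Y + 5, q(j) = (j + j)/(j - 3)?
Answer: -19240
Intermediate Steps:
q(j) = 2*j/(-3 + j) (q(j) = (2*j)/(-3 + j) = 2*j/(-3 + j))
F(Y) = 5 (F(Y) = 0 + 5 = 5)
O(H, W) = 32 (O(H, W) = -(-8)*2*6/(-3 + 6) = -(-8)*2*6/3 = -(-8)*2*6*(⅓) = -(-8)*4 = -2*(-16) = 32)
-104*(153 + O(Q(1, -4) - 1*(-6), F(-1*(-4)))) = -104*(153 + 32) = -104*185 = -19240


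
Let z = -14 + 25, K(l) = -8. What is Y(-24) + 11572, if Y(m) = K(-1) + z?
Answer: 11575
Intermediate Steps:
z = 11
Y(m) = 3 (Y(m) = -8 + 11 = 3)
Y(-24) + 11572 = 3 + 11572 = 11575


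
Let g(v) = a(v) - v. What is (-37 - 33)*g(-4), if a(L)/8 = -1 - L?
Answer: -1960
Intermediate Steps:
a(L) = -8 - 8*L (a(L) = 8*(-1 - L) = -8 - 8*L)
g(v) = -8 - 9*v (g(v) = (-8 - 8*v) - v = -8 - 9*v)
(-37 - 33)*g(-4) = (-37 - 33)*(-8 - 9*(-4)) = -70*(-8 + 36) = -70*28 = -1960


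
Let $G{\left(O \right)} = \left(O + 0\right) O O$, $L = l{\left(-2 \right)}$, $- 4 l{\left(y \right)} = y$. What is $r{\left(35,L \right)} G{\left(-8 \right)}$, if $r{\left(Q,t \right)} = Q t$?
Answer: $-8960$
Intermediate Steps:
$l{\left(y \right)} = - \frac{y}{4}$
$L = \frac{1}{2}$ ($L = \left(- \frac{1}{4}\right) \left(-2\right) = \frac{1}{2} \approx 0.5$)
$G{\left(O \right)} = O^{3}$ ($G{\left(O \right)} = O O^{2} = O^{3}$)
$r{\left(35,L \right)} G{\left(-8 \right)} = 35 \cdot \frac{1}{2} \left(-8\right)^{3} = \frac{35}{2} \left(-512\right) = -8960$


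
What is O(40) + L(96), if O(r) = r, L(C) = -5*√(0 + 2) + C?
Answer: 136 - 5*√2 ≈ 128.93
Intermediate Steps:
L(C) = C - 5*√2 (L(C) = -5*√2 + C = C - 5*√2)
O(40) + L(96) = 40 + (96 - 5*√2) = 136 - 5*√2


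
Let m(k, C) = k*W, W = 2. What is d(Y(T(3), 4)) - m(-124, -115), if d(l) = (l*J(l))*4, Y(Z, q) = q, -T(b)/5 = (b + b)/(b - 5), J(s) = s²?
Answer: 504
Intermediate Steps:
m(k, C) = 2*k (m(k, C) = k*2 = 2*k)
T(b) = -10*b/(-5 + b) (T(b) = -5*(b + b)/(b - 5) = -5*2*b/(-5 + b) = -10*b/(-5 + b))
d(l) = 4*l³ (d(l) = (l*l²)*4 = l³*4 = 4*l³)
d(Y(T(3), 4)) - m(-124, -115) = 4*4³ - 2*(-124) = 4*64 - 1*(-248) = 256 + 248 = 504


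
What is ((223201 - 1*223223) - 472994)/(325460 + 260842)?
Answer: -78836/97717 ≈ -0.80678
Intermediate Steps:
((223201 - 1*223223) - 472994)/(325460 + 260842) = ((223201 - 223223) - 472994)/586302 = (-22 - 472994)*(1/586302) = -473016*1/586302 = -78836/97717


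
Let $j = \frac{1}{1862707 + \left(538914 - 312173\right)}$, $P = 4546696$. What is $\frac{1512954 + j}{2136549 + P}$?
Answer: $\frac{3161238709393}{13964292898760} \approx 0.22638$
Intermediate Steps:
$j = \frac{1}{2089448}$ ($j = \frac{1}{1862707 + \left(538914 - 312173\right)} = \frac{1}{1862707 + 226741} = \frac{1}{2089448} \approx 4.786 \cdot 10^{-7}$)
$\frac{1512954 + j}{2136549 + P} = \frac{1512954 + \frac{1}{2089448}}{2136549 + 4546696} = \frac{3161238709393}{2089448 \cdot 6683245} = \frac{3161238709393}{2089448} \cdot \frac{1}{6683245} = \frac{3161238709393}{13964292898760}$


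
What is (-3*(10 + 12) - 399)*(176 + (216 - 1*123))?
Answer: -125085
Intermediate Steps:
(-3*(10 + 12) - 399)*(176 + (216 - 1*123)) = (-3*22 - 399)*(176 + (216 - 123)) = (-66 - 399)*(176 + 93) = -465*269 = -125085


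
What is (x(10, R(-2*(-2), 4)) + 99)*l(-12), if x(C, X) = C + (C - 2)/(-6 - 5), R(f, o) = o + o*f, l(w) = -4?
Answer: -4764/11 ≈ -433.09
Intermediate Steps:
R(f, o) = o + f*o
x(C, X) = 2/11 + 10*C/11 (x(C, X) = C + (-2 + C)/(-11) = C + (-2 + C)*(-1/11) = C + (2/11 - C/11) = 2/11 + 10*C/11)
(x(10, R(-2*(-2), 4)) + 99)*l(-12) = ((2/11 + (10/11)*10) + 99)*(-4) = ((2/11 + 100/11) + 99)*(-4) = (102/11 + 99)*(-4) = (1191/11)*(-4) = -4764/11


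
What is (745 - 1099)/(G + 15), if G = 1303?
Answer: -177/659 ≈ -0.26859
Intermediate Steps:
(745 - 1099)/(G + 15) = (745 - 1099)/(1303 + 15) = -354/1318 = -354*1/1318 = -177/659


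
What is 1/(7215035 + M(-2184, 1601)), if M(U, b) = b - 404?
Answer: 1/7216232 ≈ 1.3858e-7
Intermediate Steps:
M(U, b) = -404 + b
1/(7215035 + M(-2184, 1601)) = 1/(7215035 + (-404 + 1601)) = 1/(7215035 + 1197) = 1/7216232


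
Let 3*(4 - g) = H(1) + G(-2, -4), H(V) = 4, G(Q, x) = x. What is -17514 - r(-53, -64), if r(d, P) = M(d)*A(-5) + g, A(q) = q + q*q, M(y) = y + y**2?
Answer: -72638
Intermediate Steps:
g = 4 (g = 4 - (4 - 4)/3 = 4 - 1/3*0 = 4 + 0 = 4)
A(q) = q + q**2
r(d, P) = 4 + 20*d*(1 + d) (r(d, P) = (d*(1 + d))*(-5*(1 - 5)) + 4 = (d*(1 + d))*(-5*(-4)) + 4 = (d*(1 + d))*20 + 4 = 20*d*(1 + d) + 4 = 4 + 20*d*(1 + d))
-17514 - r(-53, -64) = -17514 - (4 + 20*(-53)*(1 - 53)) = -17514 - (4 + 20*(-53)*(-52)) = -17514 - (4 + 55120) = -17514 - 1*55124 = -17514 - 55124 = -72638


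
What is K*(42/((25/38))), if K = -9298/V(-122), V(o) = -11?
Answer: 14839608/275 ≈ 53962.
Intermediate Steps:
K = 9298/11 (K = -9298/(-11) = -9298*(-1/11) = 9298/11 ≈ 845.27)
K*(42/((25/38))) = 9298*(42/((25/38)))/11 = 9298*(42/((25*(1/38))))/11 = 9298*(42/(25/38))/11 = 9298*(42*(38/25))/11 = (9298/11)*(1596/25) = 14839608/275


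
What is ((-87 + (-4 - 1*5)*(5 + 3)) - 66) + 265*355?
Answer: 93850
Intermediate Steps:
((-87 + (-4 - 1*5)*(5 + 3)) - 66) + 265*355 = ((-87 + (-4 - 5)*8) - 66) + 94075 = ((-87 - 9*8) - 66) + 94075 = ((-87 - 72) - 66) + 94075 = (-159 - 66) + 94075 = -225 + 94075 = 93850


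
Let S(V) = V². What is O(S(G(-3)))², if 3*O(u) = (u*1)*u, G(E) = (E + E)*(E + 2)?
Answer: 186624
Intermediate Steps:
G(E) = 2*E*(2 + E) (G(E) = (2*E)*(2 + E) = 2*E*(2 + E))
O(u) = u²/3 (O(u) = ((u*1)*u)/3 = (u*u)/3 = u²/3)
O(S(G(-3)))² = (((2*(-3)*(2 - 3))²)²/3)² = (((2*(-3)*(-1))²)²/3)² = ((6²)²/3)² = ((⅓)*36²)² = ((⅓)*1296)² = 432² = 186624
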